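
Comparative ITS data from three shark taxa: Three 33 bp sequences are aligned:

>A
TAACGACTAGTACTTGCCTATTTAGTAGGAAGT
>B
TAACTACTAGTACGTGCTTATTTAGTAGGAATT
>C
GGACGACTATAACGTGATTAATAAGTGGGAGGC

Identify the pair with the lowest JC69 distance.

A and B

A–B: 4/33 differ, p = 0.121, d = 0.132.
A–C: 12/33 differ, p = 0.364, d = 0.497.
B–C: 12/33 differ, p = 0.364, d = 0.497.
The smallest distance is between A and B.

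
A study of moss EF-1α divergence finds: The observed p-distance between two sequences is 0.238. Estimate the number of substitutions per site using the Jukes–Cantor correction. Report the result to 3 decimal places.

0.286

d = −(3/4) ln(1 − 4p/3) = −0.75 ln(1 − 0.317333) = −0.75 ln(0.682667)
  = −0.75 × (-0.381748) = 0.286311 substitutions/site.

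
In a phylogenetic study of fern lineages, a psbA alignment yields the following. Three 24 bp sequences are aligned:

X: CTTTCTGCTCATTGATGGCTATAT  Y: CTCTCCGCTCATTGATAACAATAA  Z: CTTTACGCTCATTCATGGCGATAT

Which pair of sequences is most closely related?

X and Z

X–Y: 6/24 differ, p = 0.250, d = 0.304.
X–Z: 4/24 differ, p = 0.167, d = 0.188.
Y–Z: 7/24 differ, p = 0.292, d = 0.369.
The smallest distance is between X and Z.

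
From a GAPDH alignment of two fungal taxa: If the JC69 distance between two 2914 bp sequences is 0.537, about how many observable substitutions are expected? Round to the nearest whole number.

1117

Invert JC69: p = (3/4)(1 − e^(−4d/3)) = 0.75 × (1 − e^(-0.716)) = 0.75 × (1 − 0.488703) = 0.383473.
Expected differing sites = pL ≈ 0.383473 × 2914 = 1117.440322 ≈ 1117.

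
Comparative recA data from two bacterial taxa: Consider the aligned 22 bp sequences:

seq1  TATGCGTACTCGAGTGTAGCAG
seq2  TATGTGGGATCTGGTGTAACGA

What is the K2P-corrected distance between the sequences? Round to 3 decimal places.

0.652

Of 22 sites, 6 differences are transitions and 3 are transversions, so P = 6/22 ≈ 0.272727 and Q = 3/22 ≈ 0.136364.
Under the Kimura two-parameter model, d = −½ ln(1 − 2P − Q) − ¼ ln(1 − 2Q).
1 − 2P − Q = 0.318182, giving −½ ln(0.318182) = 0.572566.
1 − 2Q = 0.727272, giving −¼ ln(0.727272) = 0.079614.
d = 0.572566 + 0.079614 = 0.652180.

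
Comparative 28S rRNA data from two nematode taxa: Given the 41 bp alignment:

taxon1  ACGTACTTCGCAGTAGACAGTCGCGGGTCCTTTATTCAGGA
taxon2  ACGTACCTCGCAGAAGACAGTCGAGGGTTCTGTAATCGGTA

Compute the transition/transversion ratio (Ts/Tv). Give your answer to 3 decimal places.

0.600

Transitions are A↔G and C↔T; transversions are all other mismatches.
Transitions: 3. Transversions: 5.
R = 3/5 = 0.600.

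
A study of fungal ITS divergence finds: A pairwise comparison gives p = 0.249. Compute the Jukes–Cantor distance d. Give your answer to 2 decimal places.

0.30

d = −(3/4) ln(1 − 4p/3) = −0.75 ln(1 − 0.332) = −0.75 ln(0.668)
  = −0.75 × (-0.403467) = 0.302600 substitutions/site.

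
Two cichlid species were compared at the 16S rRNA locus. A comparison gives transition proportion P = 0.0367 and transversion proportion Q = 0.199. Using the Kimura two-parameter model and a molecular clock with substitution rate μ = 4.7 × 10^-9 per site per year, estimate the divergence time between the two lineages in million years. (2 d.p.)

30.41

Under the Kimura two-parameter model, d = −½ ln(1 − 2P − Q) − ¼ ln(1 − 2Q).
1 − 2P − Q = 0.7276, giving −½ ln(0.7276) = 0.159002.
1 − 2Q = 0.602, giving −¼ ln(0.602) = 0.126874.
d = 0.159002 + 0.126874 = 0.285876.
Under a molecular clock d = 2μt, so t = d/(2μ) = 0.285876 / (2 × 4.7 × 10^-9) = 30.41 million years.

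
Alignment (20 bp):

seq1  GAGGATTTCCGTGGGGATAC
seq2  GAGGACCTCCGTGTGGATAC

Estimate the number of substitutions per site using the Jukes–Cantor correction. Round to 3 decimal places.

0.167

The sequences differ at 3 of 20 sites (6, 7, 14), so p = 3/20 = 0.15.
d = −(3/4) ln(1 − 4p/3) = −0.75 ln(1 − 0.2) = −0.75 ln(0.8)
  = −0.75 × (-0.223144) = 0.167358 substitutions/site.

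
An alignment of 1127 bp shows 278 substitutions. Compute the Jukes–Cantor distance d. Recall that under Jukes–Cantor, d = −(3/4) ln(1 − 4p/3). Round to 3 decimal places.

p = 278/1127 ≈ 0.246673.
d = −(3/4) ln(1 − 4p/3) = −0.75 ln(1 − 0.328897) = −0.75 ln(0.671103)
  = −0.75 × (-0.398833) = 0.299125 substitutions/site.

0.299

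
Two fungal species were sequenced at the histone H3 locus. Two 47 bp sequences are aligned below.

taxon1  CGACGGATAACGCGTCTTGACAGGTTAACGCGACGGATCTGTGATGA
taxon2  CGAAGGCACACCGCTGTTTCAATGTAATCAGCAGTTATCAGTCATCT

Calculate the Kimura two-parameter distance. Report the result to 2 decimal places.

Of 47 sites, 1 differences are transitions and 23 are transversions, so P = 1/47 ≈ 0.021277 and Q = 23/47 ≈ 0.489362.
Under the Kimura two-parameter model, d = −½ ln(1 − 2P − Q) − ¼ ln(1 − 2Q).
1 − 2P − Q = 0.468084, giving −½ ln(0.468084) = 0.379554.
1 − 2Q = 0.021276, giving −¼ ln(0.021276) = 0.962544.
d = 0.379554 + 0.962544 = 1.342098.

1.34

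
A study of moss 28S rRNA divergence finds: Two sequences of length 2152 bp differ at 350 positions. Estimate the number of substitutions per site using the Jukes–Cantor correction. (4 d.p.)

0.1833

p = 350/2152 ≈ 0.162639.
d = −(3/4) ln(1 − 4p/3) = −0.75 ln(1 − 0.216852) = −0.75 ln(0.783148)
  = −0.75 × (-0.244434) = 0.183326 substitutions/site.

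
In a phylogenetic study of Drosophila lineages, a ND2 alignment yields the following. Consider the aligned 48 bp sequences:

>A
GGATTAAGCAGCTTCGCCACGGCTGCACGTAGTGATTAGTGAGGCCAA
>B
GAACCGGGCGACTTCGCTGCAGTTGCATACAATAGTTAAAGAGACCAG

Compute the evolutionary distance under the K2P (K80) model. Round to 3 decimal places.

0.973

Of 48 sites, 20 differences are transitions and 1 are transversions, so P = 20/48 ≈ 0.416667 and Q = 1/48 ≈ 0.020833.
Under the Kimura two-parameter model, d = −½ ln(1 − 2P − Q) − ¼ ln(1 − 2Q).
1 − 2P − Q = 0.145833, giving −½ ln(0.145833) = 0.962647.
1 − 2Q = 0.958334, giving −¼ ln(0.958334) = 0.010640.
d = 0.962647 + 0.010640 = 0.973287.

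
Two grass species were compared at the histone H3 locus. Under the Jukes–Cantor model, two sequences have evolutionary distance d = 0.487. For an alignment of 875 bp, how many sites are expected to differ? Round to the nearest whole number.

Invert JC69: p = (3/4)(1 − e^(−4d/3)) = 0.75 × (1 − e^(-0.649333)) = 0.75 × (1 − 0.522394) = 0.358205.
Expected differing sites = pL ≈ 0.358205 × 875 = 313.429375 ≈ 313.

313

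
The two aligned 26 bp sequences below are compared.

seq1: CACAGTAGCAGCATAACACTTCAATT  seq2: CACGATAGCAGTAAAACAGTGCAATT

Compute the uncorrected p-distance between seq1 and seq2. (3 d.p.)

0.231

The sequences differ at 6 of 26 positions (sites 4, 5, 12, 14, 19, 21).
p = 6/26 = 0.230769… ≈ 0.231 (to 3 d.p.).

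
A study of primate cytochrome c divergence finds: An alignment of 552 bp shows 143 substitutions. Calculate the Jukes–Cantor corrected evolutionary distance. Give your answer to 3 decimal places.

p = 143/552 ≈ 0.259058.
d = −(3/4) ln(1 − 4p/3) = −0.75 ln(1 − 0.345411) = −0.75 ln(0.654589)
  = −0.75 × (-0.423748) = 0.317811 substitutions/site.

0.318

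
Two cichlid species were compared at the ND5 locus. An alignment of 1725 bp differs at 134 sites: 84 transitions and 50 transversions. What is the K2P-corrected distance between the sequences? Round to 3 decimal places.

P = 84/1725 ≈ 0.048696 and Q = 50/1725 ≈ 0.028986.
Under the Kimura two-parameter model, d = −½ ln(1 − 2P − Q) − ¼ ln(1 − 2Q).
1 − 2P − Q = 0.873622, giving −½ ln(0.873622) = 0.067554.
1 − 2Q = 0.942028, giving −¼ ln(0.942028) = 0.014930.
d = 0.067554 + 0.014930 = 0.082484.

0.082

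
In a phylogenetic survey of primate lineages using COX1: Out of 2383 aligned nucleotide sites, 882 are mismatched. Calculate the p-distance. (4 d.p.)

0.3701

p = 882/2383 = 0.370121… ≈ 0.3701 (to 4 d.p.).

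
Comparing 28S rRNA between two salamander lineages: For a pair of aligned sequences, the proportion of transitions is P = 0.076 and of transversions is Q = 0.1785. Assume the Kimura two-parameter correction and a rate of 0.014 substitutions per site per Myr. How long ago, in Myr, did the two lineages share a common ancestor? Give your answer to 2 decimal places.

Under the Kimura two-parameter model, d = −½ ln(1 − 2P − Q) − ¼ ln(1 − 2Q).
1 − 2P − Q = 0.6695, giving −½ ln(0.6695) = 0.200612.
1 − 2Q = 0.643, giving −¼ ln(0.643) = 0.110403.
d = 0.200612 + 0.110403 = 0.311015.
Under a molecular clock d = 2μt, so t = d/(2μ) = 0.311015 / (2 × 0.014) = 11.11 Myr.

11.11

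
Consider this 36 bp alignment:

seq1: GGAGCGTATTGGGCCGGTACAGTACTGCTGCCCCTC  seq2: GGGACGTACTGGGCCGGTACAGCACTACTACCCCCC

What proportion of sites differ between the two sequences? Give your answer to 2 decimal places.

The sequences differ at 7 of 36 positions (sites 3, 4, 9, 23, 27, 30, 35).
p = 7/36 = 0.194444… ≈ 0.19 (to 2 d.p.).

0.19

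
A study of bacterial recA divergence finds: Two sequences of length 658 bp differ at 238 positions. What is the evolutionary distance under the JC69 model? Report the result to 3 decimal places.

p = 238/658 ≈ 0.361702.
d = −(3/4) ln(1 − 4p/3) = −0.75 ln(1 − 0.482269) = −0.75 ln(0.517731)
  = −0.75 × (-0.658299) = 0.493724 substitutions/site.

0.494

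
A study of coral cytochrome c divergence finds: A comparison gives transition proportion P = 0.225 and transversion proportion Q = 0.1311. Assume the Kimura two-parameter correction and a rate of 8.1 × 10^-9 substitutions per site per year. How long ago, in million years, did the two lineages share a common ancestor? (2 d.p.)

Under the Kimura two-parameter model, d = −½ ln(1 − 2P − Q) − ¼ ln(1 − 2Q).
1 − 2P − Q = 0.4189, giving −½ ln(0.4189) = 0.435062.
1 − 2Q = 0.7378, giving −¼ ln(0.7378) = 0.076021.
d = 0.435062 + 0.076021 = 0.511083.
Under a molecular clock d = 2μt, so t = d/(2μ) = 0.511083 / (2 × 8.1 × 10^-9) = 31.55 million years.

31.55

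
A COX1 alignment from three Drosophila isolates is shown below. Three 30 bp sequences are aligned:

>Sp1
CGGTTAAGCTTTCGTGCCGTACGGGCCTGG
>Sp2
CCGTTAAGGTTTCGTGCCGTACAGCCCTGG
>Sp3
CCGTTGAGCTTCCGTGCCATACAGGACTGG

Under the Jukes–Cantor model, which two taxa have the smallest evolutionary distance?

Sp1 and Sp2

Sp1–Sp2: 4/30 differ, p = 0.133, d = 0.147.
Sp1–Sp3: 6/30 differ, p = 0.200, d = 0.233.
Sp2–Sp3: 6/30 differ, p = 0.200, d = 0.233.
The smallest distance is between Sp1 and Sp2.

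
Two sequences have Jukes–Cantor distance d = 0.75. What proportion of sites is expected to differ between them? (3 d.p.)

p = (3/4)(1 − e^(−4d/3)) = 0.75 × (1 − e^(-1)) = 0.75 × (1 − 0.367879) = 0.474091.

0.474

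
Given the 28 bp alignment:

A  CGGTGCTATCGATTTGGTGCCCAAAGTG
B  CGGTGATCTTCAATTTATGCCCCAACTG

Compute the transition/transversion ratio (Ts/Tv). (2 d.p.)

Transitions are A↔G and C↔T; transversions are all other mismatches.
Transitions: 2. Transversions: 7.
R = 2/7 = 0.285714… ≈ 0.29 (to 2 d.p.).

0.29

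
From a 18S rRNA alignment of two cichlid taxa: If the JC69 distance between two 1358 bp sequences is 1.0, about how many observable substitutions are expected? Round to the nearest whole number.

Invert JC69: p = (3/4)(1 − e^(−4d/3)) = 0.75 × (1 − e^(-1.333333)) = 0.75 × (1 − 0.263597) = 0.552302.
Expected differing sites = pL ≈ 0.552302 × 1358 = 750.026116 ≈ 750.

750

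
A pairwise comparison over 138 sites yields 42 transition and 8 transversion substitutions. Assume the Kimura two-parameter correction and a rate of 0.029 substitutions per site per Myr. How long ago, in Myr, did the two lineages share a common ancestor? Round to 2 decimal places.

10.00

P = 42/138 ≈ 0.304348 and Q = 8/138 ≈ 0.057971.
Under the Kimura two-parameter model, d = −½ ln(1 − 2P − Q) − ¼ ln(1 − 2Q).
1 − 2P − Q = 0.333333, giving −½ ln(0.333333) = 0.549307.
1 − 2Q = 0.884058, giving −¼ ln(0.884058) = 0.030808.
d = 0.549307 + 0.030808 = 0.580115.
Under a molecular clock d = 2μt, so t = d/(2μ) = 0.580115 / (2 × 0.029) = 10.00 Myr.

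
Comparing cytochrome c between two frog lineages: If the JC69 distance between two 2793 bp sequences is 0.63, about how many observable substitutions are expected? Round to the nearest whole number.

Invert JC69: p = (3/4)(1 − e^(−4d/3)) = 0.75 × (1 − e^(-0.84)) = 0.75 × (1 − 0.431711) = 0.426217.
Expected differing sites = pL ≈ 0.426217 × 2793 = 1190.424081 ≈ 1190.

1190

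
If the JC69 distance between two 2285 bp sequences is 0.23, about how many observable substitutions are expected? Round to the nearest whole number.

Invert JC69: p = (3/4)(1 − e^(−4d/3)) = 0.75 × (1 − e^(-0.306667)) = 0.75 × (1 − 0.735896) = 0.198078.
Expected differing sites = pL ≈ 0.198078 × 2285 = 452.60823 ≈ 453.

453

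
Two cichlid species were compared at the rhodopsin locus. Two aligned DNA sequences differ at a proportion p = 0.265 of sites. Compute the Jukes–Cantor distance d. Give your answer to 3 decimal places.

0.327

d = −(3/4) ln(1 − 4p/3) = −0.75 ln(1 − 0.353333) = −0.75 ln(0.646667)
  = −0.75 × (-0.435924) = 0.326943 substitutions/site.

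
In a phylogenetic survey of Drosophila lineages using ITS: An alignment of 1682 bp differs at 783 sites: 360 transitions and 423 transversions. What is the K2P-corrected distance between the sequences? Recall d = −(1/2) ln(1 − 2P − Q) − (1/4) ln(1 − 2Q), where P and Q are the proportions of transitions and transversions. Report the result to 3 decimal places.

0.744

P = 360/1682 ≈ 0.214031 and Q = 423/1682 ≈ 0.251486.
Under the Kimura two-parameter model, d = −½ ln(1 − 2P − Q) − ¼ ln(1 − 2Q).
1 − 2P − Q = 0.320452, giving −½ ln(0.320452) = 0.569011.
1 − 2Q = 0.497028, giving −¼ ln(0.497028) = 0.174777.
d = 0.569011 + 0.174777 = 0.743788.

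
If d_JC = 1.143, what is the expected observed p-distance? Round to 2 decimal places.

0.59

p = (3/4)(1 − e^(−4d/3)) = 0.75 × (1 − e^(-1.524)) = 0.75 × (1 − 0.217839) = 0.586621.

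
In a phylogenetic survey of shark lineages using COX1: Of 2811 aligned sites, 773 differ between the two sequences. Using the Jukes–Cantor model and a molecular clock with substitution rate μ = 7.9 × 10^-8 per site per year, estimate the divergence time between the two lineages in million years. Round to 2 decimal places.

2.17

p = 773/2811 ≈ 0.274991.
d = −(3/4) ln(1 − 4p/3) = −0.75 ln(1 − 0.366655) = −0.75 ln(0.633345)
  = −0.75 × (-0.456740) = 0.342555 substitutions/site.
Under a molecular clock d = 2μt, so t = d/(2μ) = 0.342555 / (2 × 7.9 × 10^-8) = 2.17 million years.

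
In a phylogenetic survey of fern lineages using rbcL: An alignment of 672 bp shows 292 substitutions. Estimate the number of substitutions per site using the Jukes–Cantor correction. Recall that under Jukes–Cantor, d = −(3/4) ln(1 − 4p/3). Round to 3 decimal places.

p = 292/672 ≈ 0.434524.
d = −(3/4) ln(1 − 4p/3) = −0.75 ln(1 − 0.579365) = −0.75 ln(0.420635)
  = −0.75 × (-0.865990) = 0.649493 substitutions/site.

0.649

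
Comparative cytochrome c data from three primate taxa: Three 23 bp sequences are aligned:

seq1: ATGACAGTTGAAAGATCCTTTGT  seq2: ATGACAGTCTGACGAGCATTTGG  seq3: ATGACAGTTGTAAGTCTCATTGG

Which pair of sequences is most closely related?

seq1 and seq3

seq1–seq2: 7/23 differ, p = 0.304, d = 0.390.
seq1–seq3: 6/23 differ, p = 0.261, d = 0.321.
seq2–seq3: 9/23 differ, p = 0.391, d = 0.553.
The smallest distance is between seq1 and seq3.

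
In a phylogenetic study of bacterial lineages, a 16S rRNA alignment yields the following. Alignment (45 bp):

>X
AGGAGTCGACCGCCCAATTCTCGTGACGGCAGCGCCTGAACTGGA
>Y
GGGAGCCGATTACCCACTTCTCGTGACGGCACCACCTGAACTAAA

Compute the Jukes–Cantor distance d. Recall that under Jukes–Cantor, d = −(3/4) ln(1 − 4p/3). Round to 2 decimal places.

The sequences differ at 10 of 45 sites (1, 6, 10, 11, 12, 17, 32, 34, 43, 44), so p = 10/45 ≈ 0.222222.
d = −(3/4) ln(1 − 4p/3) = −0.75 ln(1 − 0.296296) = −0.75 ln(0.703704)
  = −0.75 × (-0.351397) = 0.263548 substitutions/site.

0.26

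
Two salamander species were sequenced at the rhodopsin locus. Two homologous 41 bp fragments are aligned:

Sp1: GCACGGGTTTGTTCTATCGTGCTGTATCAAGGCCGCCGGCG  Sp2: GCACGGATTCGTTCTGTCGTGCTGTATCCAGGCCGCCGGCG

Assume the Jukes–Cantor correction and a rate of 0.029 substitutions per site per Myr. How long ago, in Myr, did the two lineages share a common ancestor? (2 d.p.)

1.80

The sequences differ at 4 of 41 sites (7, 10, 16, 29), so p = 4/41 ≈ 0.097561.
d = −(3/4) ln(1 − 4p/3) = −0.75 ln(1 − 0.130081) = −0.75 ln(0.869919)
  = −0.75 × (-0.139355) = 0.104516 substitutions/site.
Under a molecular clock d = 2μt, so t = d/(2μ) = 0.104516 / (2 × 0.029) = 1.80 Myr.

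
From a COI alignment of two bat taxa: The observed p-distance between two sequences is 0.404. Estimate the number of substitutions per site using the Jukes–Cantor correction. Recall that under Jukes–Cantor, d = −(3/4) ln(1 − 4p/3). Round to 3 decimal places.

0.580

d = −(3/4) ln(1 − 4p/3) = −0.75 ln(1 − 0.538667) = −0.75 ln(0.461333)
  = −0.75 × (-0.773635) = 0.580226 substitutions/site.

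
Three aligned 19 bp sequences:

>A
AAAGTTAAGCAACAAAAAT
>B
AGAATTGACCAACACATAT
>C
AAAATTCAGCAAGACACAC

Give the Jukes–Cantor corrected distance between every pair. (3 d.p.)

A–B: 6/19 sites differ → p ≈ 0.315789, d = −0.75 ln(1 − 0.421052) = 0.409907 ≈ 0.410.
A–C: 6/19 sites differ → p ≈ 0.315789, d = −0.75 ln(1 − 0.421052) = 0.409907 ≈ 0.410.
B–C: 6/19 sites differ → p ≈ 0.315789, d = −0.75 ln(1 − 0.421052) = 0.409907 ≈ 0.410.

d(A,B) = 0.410, d(A,C) = 0.410, d(B,C) = 0.410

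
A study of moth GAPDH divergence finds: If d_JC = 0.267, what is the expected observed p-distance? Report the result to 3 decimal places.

0.225

p = (3/4)(1 − e^(−4d/3)) = 0.75 × (1 − e^(-0.356)) = 0.75 × (1 − 0.700473) = 0.224645.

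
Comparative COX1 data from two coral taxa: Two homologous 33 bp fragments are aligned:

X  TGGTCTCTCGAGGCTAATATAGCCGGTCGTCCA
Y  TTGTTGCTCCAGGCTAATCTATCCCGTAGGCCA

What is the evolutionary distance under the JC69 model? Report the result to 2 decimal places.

0.34

The sequences differ at 9 of 33 sites (2, 5, 6, 10, 19, 22, 25, 28, 30), so p = 9/33 ≈ 0.272727.
d = −(3/4) ln(1 − 4p/3) = −0.75 ln(1 − 0.363636) = −0.75 ln(0.636364)
  = −0.75 × (-0.451985) = 0.338989 substitutions/site.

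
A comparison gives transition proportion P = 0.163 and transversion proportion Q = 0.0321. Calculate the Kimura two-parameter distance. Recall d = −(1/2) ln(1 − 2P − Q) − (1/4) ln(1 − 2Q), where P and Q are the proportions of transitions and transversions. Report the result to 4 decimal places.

Under the Kimura two-parameter model, d = −½ ln(1 − 2P − Q) − ¼ ln(1 − 2Q).
1 − 2P − Q = 0.6419, giving −½ ln(0.6419) = 0.221661.
1 − 2Q = 0.9358, giving −¼ ln(0.9358) = 0.016588.
d = 0.221661 + 0.016588 = 0.238249.

0.2382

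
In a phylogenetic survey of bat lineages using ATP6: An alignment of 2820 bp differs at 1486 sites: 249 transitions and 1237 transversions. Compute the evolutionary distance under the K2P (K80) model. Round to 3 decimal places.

P = 249/2820 ≈ 0.088298 and Q = 1237/2820 ≈ 0.438652.
Under the Kimura two-parameter model, d = −½ ln(1 − 2P − Q) − ¼ ln(1 − 2Q).
1 − 2P − Q = 0.384752, giving −½ ln(0.384752) = 0.477578.
1 − 2Q = 0.122696, giving −¼ ln(0.122696) = 0.524511.
d = 0.477578 + 0.524511 = 1.002089.

1.002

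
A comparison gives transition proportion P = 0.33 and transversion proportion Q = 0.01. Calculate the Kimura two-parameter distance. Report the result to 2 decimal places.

Under the Kimura two-parameter model, d = −½ ln(1 − 2P − Q) − ¼ ln(1 − 2Q).
1 − 2P − Q = 0.33, giving −½ ln(0.33) = 0.554331.
1 − 2Q = 0.98, giving −¼ ln(0.98) = 0.005051.
d = 0.554331 + 0.005051 = 0.559382.

0.56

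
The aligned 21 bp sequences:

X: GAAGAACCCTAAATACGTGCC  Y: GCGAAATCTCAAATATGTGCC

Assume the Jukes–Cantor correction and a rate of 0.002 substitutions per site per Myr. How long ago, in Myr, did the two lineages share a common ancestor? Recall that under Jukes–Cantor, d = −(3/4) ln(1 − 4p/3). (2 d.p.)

110.21

The sequences differ at 7 of 21 sites (2, 3, 4, 7, 9, 10, 16), so p = 7/21 ≈ 0.333333.
d = −(3/4) ln(1 − 4p/3) = −0.75 ln(1 − 0.444444) = −0.75 ln(0.555556)
  = −0.75 × (-0.587786) = 0.440840 substitutions/site.
Under a molecular clock d = 2μt, so t = d/(2μ) = 0.440840 / (2 × 0.002) = 110.21 Myr.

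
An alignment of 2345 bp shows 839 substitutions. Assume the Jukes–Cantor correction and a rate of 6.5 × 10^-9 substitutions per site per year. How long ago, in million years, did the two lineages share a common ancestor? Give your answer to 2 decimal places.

37.40

p = 839/2345 ≈ 0.357783.
d = −(3/4) ln(1 − 4p/3) = −0.75 ln(1 − 0.477044) = −0.75 ln(0.522956)
  = −0.75 × (-0.648258) = 0.486194 substitutions/site.
Under a molecular clock d = 2μt, so t = d/(2μ) = 0.486194 / (2 × 6.5 × 10^-9) = 37.40 million years.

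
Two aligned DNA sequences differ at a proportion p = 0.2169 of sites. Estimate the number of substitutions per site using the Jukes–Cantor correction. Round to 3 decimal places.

d = −(3/4) ln(1 − 4p/3) = −0.75 ln(1 − 0.2892) = −0.75 ln(0.7108)
  = −0.75 × (-0.341364) = 0.256023 substitutions/site.

0.256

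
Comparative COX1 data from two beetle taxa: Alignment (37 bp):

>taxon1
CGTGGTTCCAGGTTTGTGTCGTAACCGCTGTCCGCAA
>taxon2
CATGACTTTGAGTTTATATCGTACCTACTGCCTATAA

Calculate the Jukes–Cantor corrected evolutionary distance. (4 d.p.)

0.6445

The sequences differ at 16 of 37 sites, so p = 16/37 ≈ 0.432432.
d = −(3/4) ln(1 − 4p/3) = −0.75 ln(1 − 0.576576) = −0.75 ln(0.423424)
  = −0.75 × (-0.859381) = 0.644536 substitutions/site.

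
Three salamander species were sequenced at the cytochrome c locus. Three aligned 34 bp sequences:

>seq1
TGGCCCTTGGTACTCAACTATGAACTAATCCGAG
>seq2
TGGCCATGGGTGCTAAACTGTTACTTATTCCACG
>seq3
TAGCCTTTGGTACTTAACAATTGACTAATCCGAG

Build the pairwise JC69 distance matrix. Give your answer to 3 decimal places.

seq1–seq2: 11/34 sites differ → p ≈ 0.323529, d = −0.75 ln(1 − 0.431372) = 0.423397 ≈ 0.423.
seq1–seq3: 6/34 sites differ → p ≈ 0.176471, d = −0.75 ln(1 − 0.235295) = 0.201199 ≈ 0.201.
seq2–seq3: 13/34 sites differ → p ≈ 0.382353, d = −0.75 ln(1 − 0.509804) = 0.534712 ≈ 0.535.

d(seq1,seq2) = 0.423, d(seq1,seq3) = 0.201, d(seq2,seq3) = 0.535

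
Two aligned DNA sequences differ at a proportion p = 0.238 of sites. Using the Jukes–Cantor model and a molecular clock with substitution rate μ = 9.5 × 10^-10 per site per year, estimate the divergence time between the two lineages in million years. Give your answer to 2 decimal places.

d = −(3/4) ln(1 − 4p/3) = −0.75 ln(1 − 0.317333) = −0.75 ln(0.682667)
  = −0.75 × (-0.381748) = 0.286311 substitutions/site.
Under a molecular clock d = 2μt, so t = d/(2μ) = 0.286311 / (2 × 9.5 × 10^-10) = 150.69 million years.

150.69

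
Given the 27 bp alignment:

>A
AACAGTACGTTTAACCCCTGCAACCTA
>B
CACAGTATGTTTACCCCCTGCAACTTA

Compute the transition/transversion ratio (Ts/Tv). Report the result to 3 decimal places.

Transitions are A↔G and C↔T; transversions are all other mismatches.
Transitions: 2. Transversions: 2.
R = 2/2 = 1.000.

1.000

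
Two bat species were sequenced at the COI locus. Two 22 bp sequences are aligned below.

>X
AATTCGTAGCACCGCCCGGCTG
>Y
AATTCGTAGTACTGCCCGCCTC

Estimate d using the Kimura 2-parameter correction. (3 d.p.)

0.209

Of 22 sites, 2 differences are transitions and 2 are transversions, so P = 2/22 ≈ 0.090909 and Q = 2/22 ≈ 0.090909.
Under the Kimura two-parameter model, d = −½ ln(1 − 2P − Q) − ¼ ln(1 − 2Q).
1 − 2P − Q = 0.727273, giving −½ ln(0.727273) = 0.159227.
1 − 2Q = 0.818182, giving −¼ ln(0.818182) = 0.050168.
d = 0.159227 + 0.050168 = 0.209395.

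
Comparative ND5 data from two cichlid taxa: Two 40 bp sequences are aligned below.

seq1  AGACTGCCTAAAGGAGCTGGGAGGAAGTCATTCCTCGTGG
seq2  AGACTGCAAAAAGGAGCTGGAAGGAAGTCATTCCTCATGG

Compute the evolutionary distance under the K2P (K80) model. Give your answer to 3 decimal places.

Of 40 sites, 2 differences are transitions and 2 are transversions, so P = 2/40 = 0.05 and Q = 2/40 = 0.05.
Under the Kimura two-parameter model, d = −½ ln(1 − 2P − Q) − ¼ ln(1 − 2Q).
1 − 2P − Q = 0.85, giving −½ ln(0.85) = 0.081259.
1 − 2Q = 0.9, giving −¼ ln(0.9) = 0.026340.
d = 0.081259 + 0.026340 = 0.107599.

0.108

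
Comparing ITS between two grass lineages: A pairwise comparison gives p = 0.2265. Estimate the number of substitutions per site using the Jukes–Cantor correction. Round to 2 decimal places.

0.27

d = −(3/4) ln(1 − 4p/3) = −0.75 ln(1 − 0.302) = −0.75 ln(0.698)
  = −0.75 × (-0.359536) = 0.269652 substitutions/site.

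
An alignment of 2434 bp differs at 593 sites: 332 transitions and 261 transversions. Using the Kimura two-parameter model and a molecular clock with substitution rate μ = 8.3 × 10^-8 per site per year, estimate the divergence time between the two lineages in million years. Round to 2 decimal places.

1.80

P = 332/2434 ≈ 0.136401 and Q = 261/2434 ≈ 0.107231.
Under the Kimura two-parameter model, d = −½ ln(1 − 2P − Q) − ¼ ln(1 − 2Q).
1 − 2P − Q = 0.619967, giving −½ ln(0.619967) = 0.239045.
1 − 2Q = 0.785538, giving −¼ ln(0.785538) = 0.060347.
d = 0.239045 + 0.060347 = 0.299392.
Under a molecular clock d = 2μt, so t = d/(2μ) = 0.299392 / (2 × 8.3 × 10^-8) = 1.80 million years.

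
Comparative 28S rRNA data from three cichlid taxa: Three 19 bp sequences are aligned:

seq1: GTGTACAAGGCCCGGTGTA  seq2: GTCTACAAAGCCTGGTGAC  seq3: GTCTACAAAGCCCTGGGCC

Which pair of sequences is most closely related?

seq1–seq2: 5/19 differ, p = 0.263, d = 0.324.
seq1–seq3: 6/19 differ, p = 0.316, d = 0.410.
seq2–seq3: 4/19 differ, p = 0.211, d = 0.247.
The smallest distance is between seq2 and seq3.

seq2 and seq3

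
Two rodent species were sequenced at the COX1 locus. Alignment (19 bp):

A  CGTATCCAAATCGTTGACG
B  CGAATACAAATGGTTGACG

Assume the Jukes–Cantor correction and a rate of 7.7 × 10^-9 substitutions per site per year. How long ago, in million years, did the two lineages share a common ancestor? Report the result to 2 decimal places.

The sequences differ at 3 of 19 sites (3, 6, 12), so p = 3/19 ≈ 0.157895.
d = −(3/4) ln(1 − 4p/3) = −0.75 ln(1 − 0.210527) = −0.75 ln(0.789473)
  = −0.75 × (-0.236390) = 0.177293 substitutions/site.
Under a molecular clock d = 2μt, so t = d/(2μ) = 0.177293 / (2 × 7.7 × 10^-9) = 11.51 million years.

11.51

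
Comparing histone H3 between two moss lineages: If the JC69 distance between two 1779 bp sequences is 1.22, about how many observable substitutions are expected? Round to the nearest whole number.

1072

Invert JC69: p = (3/4)(1 − e^(−4d/3)) = 0.75 × (1 − e^(-1.626667)) = 0.75 × (1 − 0.196584) = 0.602562.
Expected differing sites = pL ≈ 0.602562 × 1779 = 1071.957798 ≈ 1072.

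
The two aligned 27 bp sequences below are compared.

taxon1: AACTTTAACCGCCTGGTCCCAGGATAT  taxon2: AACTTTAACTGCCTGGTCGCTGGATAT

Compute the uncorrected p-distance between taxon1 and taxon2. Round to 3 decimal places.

The sequences differ at 3 of 27 positions (sites 10, 19, 21).
p = 3/27 = 0.111111… ≈ 0.111 (to 3 d.p.).

0.111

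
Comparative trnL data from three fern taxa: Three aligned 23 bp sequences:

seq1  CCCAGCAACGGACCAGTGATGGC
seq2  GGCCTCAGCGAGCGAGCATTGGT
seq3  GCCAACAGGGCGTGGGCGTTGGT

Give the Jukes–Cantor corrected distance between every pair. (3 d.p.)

seq1–seq2: 12/23 sites differ → p ≈ 0.521739, d = −0.75 ln(1 − 0.695652) = 0.892188 ≈ 0.892.
seq1–seq3: 12/23 sites differ → p ≈ 0.521739, d = −0.75 ln(1 − 0.695652) = 0.892188 ≈ 0.892.
seq2–seq3: 8/23 sites differ → p ≈ 0.347826, d = −0.75 ln(1 − 0.463768) = 0.467391 ≈ 0.467.

d(seq1,seq2) = 0.892, d(seq1,seq3) = 0.892, d(seq2,seq3) = 0.467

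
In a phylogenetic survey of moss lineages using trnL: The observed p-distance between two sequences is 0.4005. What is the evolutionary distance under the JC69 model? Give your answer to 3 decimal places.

d = −(3/4) ln(1 − 4p/3) = −0.75 ln(1 − 0.534) = −0.75 ln(0.466)
  = −0.75 × (-0.763570) = 0.572678 substitutions/site.

0.573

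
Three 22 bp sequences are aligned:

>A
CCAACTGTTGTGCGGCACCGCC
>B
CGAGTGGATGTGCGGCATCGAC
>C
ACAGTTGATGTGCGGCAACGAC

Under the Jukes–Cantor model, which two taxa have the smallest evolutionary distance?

B and C

A–B: 7/22 differ, p = 0.318, d = 0.414.
A–C: 6/22 differ, p = 0.273, d = 0.339.
B–C: 4/22 differ, p = 0.182, d = 0.208.
The smallest distance is between B and C.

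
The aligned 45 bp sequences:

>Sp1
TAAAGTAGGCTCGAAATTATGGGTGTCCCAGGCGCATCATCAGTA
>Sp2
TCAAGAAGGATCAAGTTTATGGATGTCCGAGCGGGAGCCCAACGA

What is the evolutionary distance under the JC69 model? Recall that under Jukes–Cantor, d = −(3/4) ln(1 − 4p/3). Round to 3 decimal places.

0.525

The sequences differ at 17 of 45 sites, so p = 17/45 ≈ 0.377778.
d = −(3/4) ln(1 − 4p/3) = −0.75 ln(1 − 0.503704) = −0.75 ln(0.496296)
  = −0.75 × (-0.700583) = 0.525437 substitutions/site.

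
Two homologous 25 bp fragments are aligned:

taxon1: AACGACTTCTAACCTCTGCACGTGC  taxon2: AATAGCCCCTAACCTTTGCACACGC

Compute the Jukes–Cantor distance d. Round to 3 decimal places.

0.417

The sequences differ at 8 of 25 sites (3, 4, 5, 7, 8, 16, 22, 23), so p = 8/25 = 0.32.
d = −(3/4) ln(1 − 4p/3) = −0.75 ln(1 − 0.426667) = −0.75 ln(0.573333)
  = −0.75 × (-0.556289) = 0.417217 substitutions/site.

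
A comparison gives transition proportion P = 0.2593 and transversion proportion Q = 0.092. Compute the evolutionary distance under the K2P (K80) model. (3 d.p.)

Under the Kimura two-parameter model, d = −½ ln(1 − 2P − Q) − ¼ ln(1 − 2Q).
1 − 2P − Q = 0.3894, giving −½ ln(0.3894) = 0.471574.
1 − 2Q = 0.816, giving −¼ ln(0.816) = 0.050835.
d = 0.471574 + 0.050835 = 0.522409.

0.522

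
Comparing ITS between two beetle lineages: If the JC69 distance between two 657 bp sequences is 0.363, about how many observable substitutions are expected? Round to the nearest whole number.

189

Invert JC69: p = (3/4)(1 − e^(−4d/3)) = 0.75 × (1 − e^(-0.484)) = 0.75 × (1 − 0.616313) = 0.287765.
Expected differing sites = pL ≈ 0.287765 × 657 = 189.061605 ≈ 189.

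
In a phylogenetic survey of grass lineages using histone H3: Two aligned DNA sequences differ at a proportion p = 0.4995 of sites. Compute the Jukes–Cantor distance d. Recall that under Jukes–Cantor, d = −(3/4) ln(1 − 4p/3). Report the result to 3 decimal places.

0.822

d = −(3/4) ln(1 − 4p/3) = −0.75 ln(1 − 0.666) = −0.75 ln(0.334)
  = −0.75 × (-1.096614) = 0.822461 substitutions/site.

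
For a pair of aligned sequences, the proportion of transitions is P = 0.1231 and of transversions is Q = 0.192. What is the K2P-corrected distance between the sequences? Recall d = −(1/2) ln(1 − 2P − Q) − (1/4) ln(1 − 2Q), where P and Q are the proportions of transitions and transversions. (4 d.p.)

Under the Kimura two-parameter model, d = −½ ln(1 − 2P − Q) − ¼ ln(1 − 2Q).
1 − 2P − Q = 0.5618, giving −½ ln(0.5618) = 0.288305.
1 − 2Q = 0.616, giving −¼ ln(0.616) = 0.121127.
d = 0.288305 + 0.121127 = 0.409432.

0.4094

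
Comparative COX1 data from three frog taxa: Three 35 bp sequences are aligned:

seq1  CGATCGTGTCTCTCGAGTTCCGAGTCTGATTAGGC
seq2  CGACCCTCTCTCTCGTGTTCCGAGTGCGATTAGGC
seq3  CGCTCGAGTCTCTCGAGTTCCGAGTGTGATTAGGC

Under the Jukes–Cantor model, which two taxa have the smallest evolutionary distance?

seq1 and seq3

seq1–seq2: 6/35 differ, p = 0.171, d = 0.195.
seq1–seq3: 3/35 differ, p = 0.086, d = 0.091.
seq2–seq3: 7/35 differ, p = 0.200, d = 0.233.
The smallest distance is between seq1 and seq3.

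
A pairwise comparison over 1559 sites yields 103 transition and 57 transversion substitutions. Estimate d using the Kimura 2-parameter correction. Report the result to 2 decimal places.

0.11

P = 103/1559 ≈ 0.066068 and Q = 57/1559 ≈ 0.036562.
Under the Kimura two-parameter model, d = −½ ln(1 − 2P − Q) − ¼ ln(1 − 2Q).
1 − 2P − Q = 0.831302, giving −½ ln(0.831302) = 0.092381.
1 − 2Q = 0.926876, giving −¼ ln(0.926876) = 0.018984.
d = 0.092381 + 0.018984 = 0.111365.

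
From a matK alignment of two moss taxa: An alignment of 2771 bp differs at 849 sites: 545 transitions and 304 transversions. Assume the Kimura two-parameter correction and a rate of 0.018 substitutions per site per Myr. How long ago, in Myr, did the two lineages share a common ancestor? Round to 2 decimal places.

11.43

P = 545/2771 ≈ 0.19668 and Q = 304/2771 ≈ 0.109708.
Under the Kimura two-parameter model, d = −½ ln(1 − 2P − Q) − ¼ ln(1 − 2Q).
1 − 2P − Q = 0.496932, giving −½ ln(0.496932) = 0.349651.
1 − 2Q = 0.780584, giving −¼ ln(0.780584) = 0.061928.
d = 0.349651 + 0.061928 = 0.411579.
Under a molecular clock d = 2μt, so t = d/(2μ) = 0.411579 / (2 × 0.018) = 11.43 Myr.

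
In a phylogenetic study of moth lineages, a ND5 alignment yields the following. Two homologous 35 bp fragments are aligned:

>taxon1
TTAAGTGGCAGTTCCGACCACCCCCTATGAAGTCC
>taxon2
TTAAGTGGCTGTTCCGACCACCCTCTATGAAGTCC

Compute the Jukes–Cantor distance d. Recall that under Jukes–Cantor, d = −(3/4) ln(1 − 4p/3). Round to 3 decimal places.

0.059

The sequences differ at 2 of 35 sites (10, 24), so p = 2/35 ≈ 0.057143.
d = −(3/4) ln(1 − 4p/3) = −0.75 ln(1 − 0.076191) = −0.75 ln(0.923809)
  = −0.75 × (-0.079250) = 0.059438 substitutions/site.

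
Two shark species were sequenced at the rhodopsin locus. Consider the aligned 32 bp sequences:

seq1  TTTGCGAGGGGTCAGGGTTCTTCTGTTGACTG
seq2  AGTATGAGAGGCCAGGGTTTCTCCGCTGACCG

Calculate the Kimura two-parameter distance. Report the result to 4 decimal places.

Of 32 sites, 9 differences are transitions and 2 are transversions, so P = 9/32 = 0.28125 and Q = 2/32 = 0.0625.
Under the Kimura two-parameter model, d = −½ ln(1 − 2P − Q) − ¼ ln(1 − 2Q).
1 − 2P − Q = 0.375, giving −½ ln(0.375) = 0.490415.
1 − 2Q = 0.875, giving −¼ ln(0.875) = 0.033383.
d = 0.490415 + 0.033383 = 0.523798.

0.5238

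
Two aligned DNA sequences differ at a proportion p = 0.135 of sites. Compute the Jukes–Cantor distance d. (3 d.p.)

d = −(3/4) ln(1 − 4p/3) = −0.75 ln(1 − 0.18) = −0.75 ln(0.82)
  = −0.75 × (-0.198451) = 0.148838 substitutions/site.

0.149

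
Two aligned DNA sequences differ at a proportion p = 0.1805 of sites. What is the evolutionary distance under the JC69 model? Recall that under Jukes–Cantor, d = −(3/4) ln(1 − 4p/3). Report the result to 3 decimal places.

0.206

d = −(3/4) ln(1 − 4p/3) = −0.75 ln(1 − 0.240667) = −0.75 ln(0.759333)
  = −0.75 × (-0.275315) = 0.206486 substitutions/site.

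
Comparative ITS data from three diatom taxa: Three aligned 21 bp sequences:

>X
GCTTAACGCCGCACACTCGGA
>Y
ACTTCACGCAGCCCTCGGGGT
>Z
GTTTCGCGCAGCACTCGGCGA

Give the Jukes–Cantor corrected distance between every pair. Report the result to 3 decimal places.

X–Y: 8/21 sites differ → p ≈ 0.380952, d = −0.75 ln(1 − 0.507936) = 0.531860 ≈ 0.532.
X–Z: 8/21 sites differ → p ≈ 0.380952, d = −0.75 ln(1 − 0.507936) = 0.531860 ≈ 0.532.
Y–Z: 6/21 sites differ → p ≈ 0.285714, d = −0.75 ln(1 − 0.380952) = 0.359679 ≈ 0.360.

d(X,Y) = 0.532, d(X,Z) = 0.532, d(Y,Z) = 0.360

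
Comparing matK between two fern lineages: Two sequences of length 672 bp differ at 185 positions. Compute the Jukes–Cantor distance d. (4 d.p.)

p = 185/672 ≈ 0.275298.
d = −(3/4) ln(1 − 4p/3) = −0.75 ln(1 − 0.367064) = −0.75 ln(0.632936)
  = −0.75 × (-0.457386) = 0.343040 substitutions/site.

0.3430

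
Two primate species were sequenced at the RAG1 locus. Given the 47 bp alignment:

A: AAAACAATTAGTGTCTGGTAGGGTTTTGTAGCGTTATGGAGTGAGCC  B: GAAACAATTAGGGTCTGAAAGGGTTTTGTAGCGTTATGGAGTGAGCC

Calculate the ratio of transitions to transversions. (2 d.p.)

1.00

Transitions are A↔G and C↔T; transversions are all other mismatches.
Transitions: 2. Transversions: 2.
R = 2/2 = 1.00.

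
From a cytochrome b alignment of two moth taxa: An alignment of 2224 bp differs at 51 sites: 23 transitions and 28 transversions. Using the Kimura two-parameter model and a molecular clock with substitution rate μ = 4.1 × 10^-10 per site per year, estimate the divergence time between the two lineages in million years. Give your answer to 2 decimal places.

P = 23/2224 ≈ 0.010342 and Q = 28/2224 ≈ 0.01259.
Under the Kimura two-parameter model, d = −½ ln(1 − 2P − Q) − ¼ ln(1 − 2Q).
1 − 2P − Q = 0.966726, giving −½ ln(0.966726) = 0.016920.
1 − 2Q = 0.97482, giving −¼ ln(0.97482) = 0.006376.
d = 0.016920 + 0.006376 = 0.023296.
Under a molecular clock d = 2μt, so t = d/(2μ) = 0.023296 / (2 × 4.1 × 10^-10) = 28.41 million years.

28.41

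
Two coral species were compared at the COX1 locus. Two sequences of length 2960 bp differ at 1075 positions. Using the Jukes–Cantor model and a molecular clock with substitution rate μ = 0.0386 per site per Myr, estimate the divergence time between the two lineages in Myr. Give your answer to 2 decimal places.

p = 1075/2960 ≈ 0.363176.
d = −(3/4) ln(1 − 4p/3) = −0.75 ln(1 − 0.484235) = −0.75 ln(0.515765)
  = −0.75 × (-0.662104) = 0.496578 substitutions/site.
Under a molecular clock d = 2μt, so t = d/(2μ) = 0.496578 / (2 × 0.0386) = 6.43 Myr.

6.43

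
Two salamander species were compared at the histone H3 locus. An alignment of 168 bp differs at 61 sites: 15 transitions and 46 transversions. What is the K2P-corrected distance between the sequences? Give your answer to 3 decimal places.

0.499

P = 15/168 ≈ 0.089286 and Q = 46/168 ≈ 0.27381.
Under the Kimura two-parameter model, d = −½ ln(1 − 2P − Q) − ¼ ln(1 − 2Q).
1 − 2P − Q = 0.547618, giving −½ ln(0.547618) = 0.301089.
1 − 2Q = 0.45238, giving −¼ ln(0.45238) = 0.198308.
d = 0.301089 + 0.198308 = 0.499397.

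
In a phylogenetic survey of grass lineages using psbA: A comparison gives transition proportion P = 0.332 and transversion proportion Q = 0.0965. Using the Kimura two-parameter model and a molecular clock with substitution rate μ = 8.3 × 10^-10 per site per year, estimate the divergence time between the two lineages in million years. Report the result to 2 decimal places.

Under the Kimura two-parameter model, d = −½ ln(1 − 2P − Q) − ¼ ln(1 − 2Q).
1 − 2P − Q = 0.2395, giving −½ ln(0.2395) = 0.714601.
1 − 2Q = 0.807, giving −¼ ln(0.807) = 0.053608.
d = 0.714601 + 0.053608 = 0.768209.
Under a molecular clock d = 2μt, so t = d/(2μ) = 0.768209 / (2 × 8.3 × 10^-10) = 462.78 million years.

462.78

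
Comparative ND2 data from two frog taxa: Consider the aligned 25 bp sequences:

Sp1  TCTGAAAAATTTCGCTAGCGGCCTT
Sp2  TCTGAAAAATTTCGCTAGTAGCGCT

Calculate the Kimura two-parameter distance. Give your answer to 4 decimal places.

Of 25 sites, 3 differences are transitions and 1 are transversions, so P = 3/25 = 0.12 and Q = 1/25 = 0.04.
Under the Kimura two-parameter model, d = −½ ln(1 − 2P − Q) − ¼ ln(1 − 2Q).
1 − 2P − Q = 0.72, giving −½ ln(0.72) = 0.164252.
1 − 2Q = 0.92, giving −¼ ln(0.92) = 0.020845.
d = 0.164252 + 0.020845 = 0.185097.

0.1851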